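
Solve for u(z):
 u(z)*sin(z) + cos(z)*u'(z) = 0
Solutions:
 u(z) = C1*cos(z)


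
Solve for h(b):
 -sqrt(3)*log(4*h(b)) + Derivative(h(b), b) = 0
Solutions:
 -sqrt(3)*Integral(1/(log(_y) + 2*log(2)), (_y, h(b)))/3 = C1 - b


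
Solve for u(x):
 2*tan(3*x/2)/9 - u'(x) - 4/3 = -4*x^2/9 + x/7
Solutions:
 u(x) = C1 + 4*x^3/27 - x^2/14 - 4*x/3 - 4*log(cos(3*x/2))/27


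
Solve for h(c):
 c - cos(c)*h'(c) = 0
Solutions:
 h(c) = C1 + Integral(c/cos(c), c)


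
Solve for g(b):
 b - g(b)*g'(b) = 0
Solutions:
 g(b) = -sqrt(C1 + b^2)
 g(b) = sqrt(C1 + b^2)


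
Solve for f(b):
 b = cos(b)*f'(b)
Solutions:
 f(b) = C1 + Integral(b/cos(b), b)


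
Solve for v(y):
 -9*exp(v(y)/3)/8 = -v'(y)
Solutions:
 v(y) = 3*log(-1/(C1 + 9*y)) + 3*log(24)


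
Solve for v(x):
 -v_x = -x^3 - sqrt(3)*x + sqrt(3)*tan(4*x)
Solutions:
 v(x) = C1 + x^4/4 + sqrt(3)*x^2/2 + sqrt(3)*log(cos(4*x))/4


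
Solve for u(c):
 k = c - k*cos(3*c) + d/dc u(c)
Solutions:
 u(c) = C1 - c^2/2 + c*k + k*sin(3*c)/3


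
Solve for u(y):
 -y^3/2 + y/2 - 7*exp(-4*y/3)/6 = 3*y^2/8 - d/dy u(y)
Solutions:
 u(y) = C1 + y^4/8 + y^3/8 - y^2/4 - 7*exp(-4*y/3)/8


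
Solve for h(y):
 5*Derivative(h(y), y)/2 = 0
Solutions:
 h(y) = C1


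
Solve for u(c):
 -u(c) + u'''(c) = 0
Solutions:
 u(c) = C3*exp(c) + (C1*sin(sqrt(3)*c/2) + C2*cos(sqrt(3)*c/2))*exp(-c/2)


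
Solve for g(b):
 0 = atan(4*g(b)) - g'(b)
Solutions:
 Integral(1/atan(4*_y), (_y, g(b))) = C1 + b


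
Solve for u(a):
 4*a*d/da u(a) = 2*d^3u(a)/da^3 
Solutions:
 u(a) = C1 + Integral(C2*airyai(2^(1/3)*a) + C3*airybi(2^(1/3)*a), a)


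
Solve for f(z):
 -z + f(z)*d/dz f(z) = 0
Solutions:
 f(z) = -sqrt(C1 + z^2)
 f(z) = sqrt(C1 + z^2)


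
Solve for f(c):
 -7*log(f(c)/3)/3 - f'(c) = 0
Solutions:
 -3*Integral(1/(-log(_y) + log(3)), (_y, f(c)))/7 = C1 - c


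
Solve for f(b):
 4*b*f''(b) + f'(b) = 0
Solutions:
 f(b) = C1 + C2*b^(3/4)


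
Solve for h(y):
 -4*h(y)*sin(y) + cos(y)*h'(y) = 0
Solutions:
 h(y) = C1/cos(y)^4


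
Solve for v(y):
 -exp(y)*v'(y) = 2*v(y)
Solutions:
 v(y) = C1*exp(2*exp(-y))


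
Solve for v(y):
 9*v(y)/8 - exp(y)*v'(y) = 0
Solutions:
 v(y) = C1*exp(-9*exp(-y)/8)


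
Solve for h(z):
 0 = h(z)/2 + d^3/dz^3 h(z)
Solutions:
 h(z) = C3*exp(-2^(2/3)*z/2) + (C1*sin(2^(2/3)*sqrt(3)*z/4) + C2*cos(2^(2/3)*sqrt(3)*z/4))*exp(2^(2/3)*z/4)


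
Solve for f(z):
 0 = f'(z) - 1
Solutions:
 f(z) = C1 + z


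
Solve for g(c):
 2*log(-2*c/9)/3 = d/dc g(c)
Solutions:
 g(c) = C1 + 2*c*log(-c)/3 + 2*c*(-2*log(3) - 1 + log(2))/3


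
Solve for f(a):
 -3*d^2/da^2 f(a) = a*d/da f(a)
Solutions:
 f(a) = C1 + C2*erf(sqrt(6)*a/6)


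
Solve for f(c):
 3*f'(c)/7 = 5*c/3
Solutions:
 f(c) = C1 + 35*c^2/18


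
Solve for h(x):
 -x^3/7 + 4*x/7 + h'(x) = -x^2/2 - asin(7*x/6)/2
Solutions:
 h(x) = C1 + x^4/28 - x^3/6 - 2*x^2/7 - x*asin(7*x/6)/2 - sqrt(36 - 49*x^2)/14


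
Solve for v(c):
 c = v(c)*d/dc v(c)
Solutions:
 v(c) = -sqrt(C1 + c^2)
 v(c) = sqrt(C1 + c^2)


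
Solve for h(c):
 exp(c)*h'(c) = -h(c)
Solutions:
 h(c) = C1*exp(exp(-c))


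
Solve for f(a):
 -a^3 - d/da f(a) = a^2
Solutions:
 f(a) = C1 - a^4/4 - a^3/3


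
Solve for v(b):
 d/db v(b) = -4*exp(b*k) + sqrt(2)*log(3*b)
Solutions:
 v(b) = C1 + sqrt(2)*b*log(b) + sqrt(2)*b*(-1 + log(3)) + Piecewise((-4*exp(b*k)/k, Ne(k, 0)), (-4*b, True))


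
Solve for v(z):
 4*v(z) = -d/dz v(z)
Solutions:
 v(z) = C1*exp(-4*z)


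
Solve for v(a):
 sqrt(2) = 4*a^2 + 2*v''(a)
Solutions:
 v(a) = C1 + C2*a - a^4/6 + sqrt(2)*a^2/4


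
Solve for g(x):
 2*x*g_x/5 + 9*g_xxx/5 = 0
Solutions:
 g(x) = C1 + Integral(C2*airyai(-6^(1/3)*x/3) + C3*airybi(-6^(1/3)*x/3), x)


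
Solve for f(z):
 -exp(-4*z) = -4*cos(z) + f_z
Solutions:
 f(z) = C1 + 4*sin(z) + exp(-4*z)/4


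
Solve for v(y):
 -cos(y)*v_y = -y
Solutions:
 v(y) = C1 + Integral(y/cos(y), y)


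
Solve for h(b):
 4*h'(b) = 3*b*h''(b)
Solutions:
 h(b) = C1 + C2*b^(7/3)


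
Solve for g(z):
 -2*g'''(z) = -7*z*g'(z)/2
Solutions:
 g(z) = C1 + Integral(C2*airyai(14^(1/3)*z/2) + C3*airybi(14^(1/3)*z/2), z)


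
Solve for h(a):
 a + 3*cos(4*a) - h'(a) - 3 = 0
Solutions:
 h(a) = C1 + a^2/2 - 3*a + 3*sin(4*a)/4


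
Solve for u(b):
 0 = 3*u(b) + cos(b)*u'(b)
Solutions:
 u(b) = C1*(sin(b) - 1)^(3/2)/(sin(b) + 1)^(3/2)


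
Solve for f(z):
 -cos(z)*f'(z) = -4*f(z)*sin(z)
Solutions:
 f(z) = C1/cos(z)^4


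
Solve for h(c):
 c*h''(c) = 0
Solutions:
 h(c) = C1 + C2*c


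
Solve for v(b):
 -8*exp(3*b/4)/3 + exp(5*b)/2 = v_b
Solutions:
 v(b) = C1 - 32*exp(3*b/4)/9 + exp(5*b)/10


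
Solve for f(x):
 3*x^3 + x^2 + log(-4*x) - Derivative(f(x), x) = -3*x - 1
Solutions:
 f(x) = C1 + 3*x^4/4 + x^3/3 + 3*x^2/2 + x*log(-x) + 2*x*log(2)


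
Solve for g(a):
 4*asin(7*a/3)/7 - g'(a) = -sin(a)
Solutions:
 g(a) = C1 + 4*a*asin(7*a/3)/7 + 4*sqrt(9 - 49*a^2)/49 - cos(a)


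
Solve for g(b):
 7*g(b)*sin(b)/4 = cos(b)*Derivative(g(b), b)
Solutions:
 g(b) = C1/cos(b)^(7/4)


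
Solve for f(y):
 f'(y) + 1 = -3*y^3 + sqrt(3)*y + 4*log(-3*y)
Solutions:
 f(y) = C1 - 3*y^4/4 + sqrt(3)*y^2/2 + 4*y*log(-y) + y*(-5 + 4*log(3))


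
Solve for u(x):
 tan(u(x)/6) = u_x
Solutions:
 u(x) = -6*asin(C1*exp(x/6)) + 6*pi
 u(x) = 6*asin(C1*exp(x/6))


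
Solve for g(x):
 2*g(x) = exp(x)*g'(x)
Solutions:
 g(x) = C1*exp(-2*exp(-x))


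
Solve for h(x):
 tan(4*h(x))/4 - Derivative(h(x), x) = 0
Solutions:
 h(x) = -asin(C1*exp(x))/4 + pi/4
 h(x) = asin(C1*exp(x))/4


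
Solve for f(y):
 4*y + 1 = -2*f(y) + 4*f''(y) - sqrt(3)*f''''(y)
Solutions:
 f(y) = C1*exp(-sqrt(3)*y*sqrt(-sqrt(6)*sqrt(2 - sqrt(3)) + 2*sqrt(3))/3) + C2*exp(sqrt(3)*y*sqrt(-sqrt(6)*sqrt(2 - sqrt(3)) + 2*sqrt(3))/3) + C3*exp(-sqrt(3)*y*sqrt(sqrt(6)*sqrt(2 - sqrt(3)) + 2*sqrt(3))/3) + C4*exp(sqrt(3)*y*sqrt(sqrt(6)*sqrt(2 - sqrt(3)) + 2*sqrt(3))/3) - 2*y - 1/2


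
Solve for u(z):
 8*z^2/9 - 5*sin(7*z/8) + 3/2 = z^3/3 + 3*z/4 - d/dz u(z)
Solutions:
 u(z) = C1 + z^4/12 - 8*z^3/27 + 3*z^2/8 - 3*z/2 - 40*cos(7*z/8)/7


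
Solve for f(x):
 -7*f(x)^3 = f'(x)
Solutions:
 f(x) = -sqrt(2)*sqrt(-1/(C1 - 7*x))/2
 f(x) = sqrt(2)*sqrt(-1/(C1 - 7*x))/2


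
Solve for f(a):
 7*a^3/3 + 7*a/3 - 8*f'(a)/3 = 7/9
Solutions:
 f(a) = C1 + 7*a^4/32 + 7*a^2/16 - 7*a/24


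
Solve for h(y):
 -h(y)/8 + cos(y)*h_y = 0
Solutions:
 h(y) = C1*(sin(y) + 1)^(1/16)/(sin(y) - 1)^(1/16)


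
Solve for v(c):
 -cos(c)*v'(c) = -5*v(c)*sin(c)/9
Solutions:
 v(c) = C1/cos(c)^(5/9)


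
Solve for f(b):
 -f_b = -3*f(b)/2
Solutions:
 f(b) = C1*exp(3*b/2)


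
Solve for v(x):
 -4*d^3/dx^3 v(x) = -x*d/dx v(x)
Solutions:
 v(x) = C1 + Integral(C2*airyai(2^(1/3)*x/2) + C3*airybi(2^(1/3)*x/2), x)


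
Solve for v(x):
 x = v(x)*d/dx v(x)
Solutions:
 v(x) = -sqrt(C1 + x^2)
 v(x) = sqrt(C1 + x^2)


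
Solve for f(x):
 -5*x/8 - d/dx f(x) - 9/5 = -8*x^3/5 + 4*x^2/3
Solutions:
 f(x) = C1 + 2*x^4/5 - 4*x^3/9 - 5*x^2/16 - 9*x/5


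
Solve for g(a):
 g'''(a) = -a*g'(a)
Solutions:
 g(a) = C1 + Integral(C2*airyai(-a) + C3*airybi(-a), a)


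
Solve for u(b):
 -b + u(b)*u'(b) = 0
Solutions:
 u(b) = -sqrt(C1 + b^2)
 u(b) = sqrt(C1 + b^2)


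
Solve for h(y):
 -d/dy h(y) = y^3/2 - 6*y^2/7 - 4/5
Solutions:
 h(y) = C1 - y^4/8 + 2*y^3/7 + 4*y/5


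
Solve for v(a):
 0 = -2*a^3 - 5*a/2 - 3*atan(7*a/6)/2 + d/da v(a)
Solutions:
 v(a) = C1 + a^4/2 + 5*a^2/4 + 3*a*atan(7*a/6)/2 - 9*log(49*a^2 + 36)/14


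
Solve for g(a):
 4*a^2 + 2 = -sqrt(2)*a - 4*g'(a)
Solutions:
 g(a) = C1 - a^3/3 - sqrt(2)*a^2/8 - a/2


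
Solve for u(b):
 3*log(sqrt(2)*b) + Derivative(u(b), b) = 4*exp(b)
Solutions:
 u(b) = C1 - 3*b*log(b) + b*(3 - 3*log(2)/2) + 4*exp(b)


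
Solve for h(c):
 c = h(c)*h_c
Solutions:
 h(c) = -sqrt(C1 + c^2)
 h(c) = sqrt(C1 + c^2)


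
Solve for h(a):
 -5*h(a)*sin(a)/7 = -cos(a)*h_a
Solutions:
 h(a) = C1/cos(a)^(5/7)


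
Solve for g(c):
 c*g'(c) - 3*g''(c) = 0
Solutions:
 g(c) = C1 + C2*erfi(sqrt(6)*c/6)


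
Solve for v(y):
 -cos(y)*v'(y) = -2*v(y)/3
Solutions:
 v(y) = C1*(sin(y) + 1)^(1/3)/(sin(y) - 1)^(1/3)


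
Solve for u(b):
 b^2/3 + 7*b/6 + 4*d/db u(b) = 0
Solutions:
 u(b) = C1 - b^3/36 - 7*b^2/48


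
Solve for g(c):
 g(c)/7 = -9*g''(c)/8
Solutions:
 g(c) = C1*sin(2*sqrt(14)*c/21) + C2*cos(2*sqrt(14)*c/21)


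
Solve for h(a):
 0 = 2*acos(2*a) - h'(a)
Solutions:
 h(a) = C1 + 2*a*acos(2*a) - sqrt(1 - 4*a^2)


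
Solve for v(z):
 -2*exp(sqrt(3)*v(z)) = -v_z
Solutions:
 v(z) = sqrt(3)*(2*log(-1/(C1 + 2*z)) - log(3))/6


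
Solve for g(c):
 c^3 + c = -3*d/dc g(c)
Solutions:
 g(c) = C1 - c^4/12 - c^2/6


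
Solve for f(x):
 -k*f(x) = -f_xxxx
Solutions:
 f(x) = C1*exp(-k^(1/4)*x) + C2*exp(k^(1/4)*x) + C3*exp(-I*k^(1/4)*x) + C4*exp(I*k^(1/4)*x)


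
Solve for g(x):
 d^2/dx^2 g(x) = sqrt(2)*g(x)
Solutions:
 g(x) = C1*exp(-2^(1/4)*x) + C2*exp(2^(1/4)*x)


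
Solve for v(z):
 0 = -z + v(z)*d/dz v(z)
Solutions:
 v(z) = -sqrt(C1 + z^2)
 v(z) = sqrt(C1 + z^2)


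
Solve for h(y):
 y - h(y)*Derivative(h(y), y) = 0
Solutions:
 h(y) = -sqrt(C1 + y^2)
 h(y) = sqrt(C1 + y^2)


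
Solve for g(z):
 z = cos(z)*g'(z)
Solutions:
 g(z) = C1 + Integral(z/cos(z), z)


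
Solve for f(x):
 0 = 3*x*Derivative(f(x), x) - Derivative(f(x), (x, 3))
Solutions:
 f(x) = C1 + Integral(C2*airyai(3^(1/3)*x) + C3*airybi(3^(1/3)*x), x)


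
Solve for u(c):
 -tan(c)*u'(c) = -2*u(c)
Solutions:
 u(c) = C1*sin(c)^2


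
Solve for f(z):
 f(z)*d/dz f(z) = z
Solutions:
 f(z) = -sqrt(C1 + z^2)
 f(z) = sqrt(C1 + z^2)


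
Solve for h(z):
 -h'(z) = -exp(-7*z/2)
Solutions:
 h(z) = C1 - 2*exp(-7*z/2)/7


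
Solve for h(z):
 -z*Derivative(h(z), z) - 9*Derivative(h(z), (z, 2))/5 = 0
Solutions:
 h(z) = C1 + C2*erf(sqrt(10)*z/6)


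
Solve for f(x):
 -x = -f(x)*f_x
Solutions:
 f(x) = -sqrt(C1 + x^2)
 f(x) = sqrt(C1 + x^2)


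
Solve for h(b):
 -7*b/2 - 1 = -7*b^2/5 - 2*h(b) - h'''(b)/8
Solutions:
 h(b) = C3*exp(-2*2^(1/3)*b) - 7*b^2/10 + 7*b/4 + (C1*sin(2^(1/3)*sqrt(3)*b) + C2*cos(2^(1/3)*sqrt(3)*b))*exp(2^(1/3)*b) + 1/2


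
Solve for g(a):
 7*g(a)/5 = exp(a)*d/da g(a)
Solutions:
 g(a) = C1*exp(-7*exp(-a)/5)


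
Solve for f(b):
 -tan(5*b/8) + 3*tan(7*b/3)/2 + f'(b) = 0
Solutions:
 f(b) = C1 - 8*log(cos(5*b/8))/5 + 9*log(cos(7*b/3))/14


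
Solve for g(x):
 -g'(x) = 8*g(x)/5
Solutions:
 g(x) = C1*exp(-8*x/5)


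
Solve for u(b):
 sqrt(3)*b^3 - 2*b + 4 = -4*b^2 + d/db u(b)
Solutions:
 u(b) = C1 + sqrt(3)*b^4/4 + 4*b^3/3 - b^2 + 4*b


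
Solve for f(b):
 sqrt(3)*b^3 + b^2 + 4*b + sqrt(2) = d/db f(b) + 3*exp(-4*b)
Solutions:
 f(b) = C1 + sqrt(3)*b^4/4 + b^3/3 + 2*b^2 + sqrt(2)*b + 3*exp(-4*b)/4


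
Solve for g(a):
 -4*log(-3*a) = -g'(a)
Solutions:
 g(a) = C1 + 4*a*log(-a) + 4*a*(-1 + log(3))


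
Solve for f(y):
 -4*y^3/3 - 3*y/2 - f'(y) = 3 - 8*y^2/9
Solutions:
 f(y) = C1 - y^4/3 + 8*y^3/27 - 3*y^2/4 - 3*y


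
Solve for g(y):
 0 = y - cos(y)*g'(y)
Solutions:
 g(y) = C1 + Integral(y/cos(y), y)


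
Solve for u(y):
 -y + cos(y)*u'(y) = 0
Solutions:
 u(y) = C1 + Integral(y/cos(y), y)


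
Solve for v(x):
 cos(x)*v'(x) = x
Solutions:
 v(x) = C1 + Integral(x/cos(x), x)


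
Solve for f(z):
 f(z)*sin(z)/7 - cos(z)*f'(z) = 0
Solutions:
 f(z) = C1/cos(z)^(1/7)


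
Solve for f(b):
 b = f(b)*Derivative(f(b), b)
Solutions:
 f(b) = -sqrt(C1 + b^2)
 f(b) = sqrt(C1 + b^2)


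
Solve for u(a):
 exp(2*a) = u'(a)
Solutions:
 u(a) = C1 + exp(2*a)/2


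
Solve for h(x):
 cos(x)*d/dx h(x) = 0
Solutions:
 h(x) = C1


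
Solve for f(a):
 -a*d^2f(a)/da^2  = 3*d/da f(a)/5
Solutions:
 f(a) = C1 + C2*a^(2/5)


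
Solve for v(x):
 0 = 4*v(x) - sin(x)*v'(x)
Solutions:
 v(x) = C1*(cos(x)^2 - 2*cos(x) + 1)/(cos(x)^2 + 2*cos(x) + 1)


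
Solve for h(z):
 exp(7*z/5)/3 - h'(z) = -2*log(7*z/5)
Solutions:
 h(z) = C1 + 2*z*log(z) + 2*z*(-log(5) - 1 + log(7)) + 5*exp(7*z/5)/21


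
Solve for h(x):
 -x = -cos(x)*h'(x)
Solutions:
 h(x) = C1 + Integral(x/cos(x), x)


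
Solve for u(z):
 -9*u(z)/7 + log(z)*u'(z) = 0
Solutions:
 u(z) = C1*exp(9*li(z)/7)


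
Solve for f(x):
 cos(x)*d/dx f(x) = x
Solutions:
 f(x) = C1 + Integral(x/cos(x), x)


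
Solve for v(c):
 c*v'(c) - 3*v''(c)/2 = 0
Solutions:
 v(c) = C1 + C2*erfi(sqrt(3)*c/3)


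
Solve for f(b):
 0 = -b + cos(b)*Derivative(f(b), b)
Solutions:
 f(b) = C1 + Integral(b/cos(b), b)


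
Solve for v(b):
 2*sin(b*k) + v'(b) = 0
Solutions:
 v(b) = C1 + 2*cos(b*k)/k


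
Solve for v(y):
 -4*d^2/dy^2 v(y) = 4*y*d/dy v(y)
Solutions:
 v(y) = C1 + C2*erf(sqrt(2)*y/2)


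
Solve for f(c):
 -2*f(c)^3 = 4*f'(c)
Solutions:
 f(c) = -sqrt(-1/(C1 - c))
 f(c) = sqrt(-1/(C1 - c))


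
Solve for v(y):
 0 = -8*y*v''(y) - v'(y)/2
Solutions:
 v(y) = C1 + C2*y^(15/16)


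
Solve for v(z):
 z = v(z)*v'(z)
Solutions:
 v(z) = -sqrt(C1 + z^2)
 v(z) = sqrt(C1 + z^2)


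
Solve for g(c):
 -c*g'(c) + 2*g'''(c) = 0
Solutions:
 g(c) = C1 + Integral(C2*airyai(2^(2/3)*c/2) + C3*airybi(2^(2/3)*c/2), c)


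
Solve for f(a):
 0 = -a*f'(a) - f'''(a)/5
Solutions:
 f(a) = C1 + Integral(C2*airyai(-5^(1/3)*a) + C3*airybi(-5^(1/3)*a), a)


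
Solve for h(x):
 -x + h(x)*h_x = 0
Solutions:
 h(x) = -sqrt(C1 + x^2)
 h(x) = sqrt(C1 + x^2)


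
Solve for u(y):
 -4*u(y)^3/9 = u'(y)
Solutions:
 u(y) = -3*sqrt(2)*sqrt(-1/(C1 - 4*y))/2
 u(y) = 3*sqrt(2)*sqrt(-1/(C1 - 4*y))/2


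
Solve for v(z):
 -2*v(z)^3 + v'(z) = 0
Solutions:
 v(z) = -sqrt(2)*sqrt(-1/(C1 + 2*z))/2
 v(z) = sqrt(2)*sqrt(-1/(C1 + 2*z))/2


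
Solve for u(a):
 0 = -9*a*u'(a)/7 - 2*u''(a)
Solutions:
 u(a) = C1 + C2*erf(3*sqrt(7)*a/14)


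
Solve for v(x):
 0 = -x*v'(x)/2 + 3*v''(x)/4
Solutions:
 v(x) = C1 + C2*erfi(sqrt(3)*x/3)


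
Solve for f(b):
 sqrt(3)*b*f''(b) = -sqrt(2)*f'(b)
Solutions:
 f(b) = C1 + C2*b^(1 - sqrt(6)/3)


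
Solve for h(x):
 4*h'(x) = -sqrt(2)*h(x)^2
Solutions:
 h(x) = 4/(C1 + sqrt(2)*x)


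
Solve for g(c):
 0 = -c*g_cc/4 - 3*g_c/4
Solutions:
 g(c) = C1 + C2/c^2


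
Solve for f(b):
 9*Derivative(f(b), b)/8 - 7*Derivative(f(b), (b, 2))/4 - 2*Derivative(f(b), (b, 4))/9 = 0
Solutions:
 f(b) = C1 + C2*exp(6^(1/3)*b*(-(27 + sqrt(2787))^(1/3) + 7*6^(1/3)/(27 + sqrt(2787))^(1/3))/8)*sin(2^(1/3)*3^(1/6)*b*(21*2^(1/3)/(27 + sqrt(2787))^(1/3) + 3^(2/3)*(27 + sqrt(2787))^(1/3))/8) + C3*exp(6^(1/3)*b*(-(27 + sqrt(2787))^(1/3) + 7*6^(1/3)/(27 + sqrt(2787))^(1/3))/8)*cos(2^(1/3)*3^(1/6)*b*(21*2^(1/3)/(27 + sqrt(2787))^(1/3) + 3^(2/3)*(27 + sqrt(2787))^(1/3))/8) + C4*exp(-6^(1/3)*b*(-(27 + sqrt(2787))^(1/3) + 7*6^(1/3)/(27 + sqrt(2787))^(1/3))/4)


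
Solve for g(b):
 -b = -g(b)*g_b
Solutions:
 g(b) = -sqrt(C1 + b^2)
 g(b) = sqrt(C1 + b^2)


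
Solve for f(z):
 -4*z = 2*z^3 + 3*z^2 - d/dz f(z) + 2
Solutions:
 f(z) = C1 + z^4/2 + z^3 + 2*z^2 + 2*z


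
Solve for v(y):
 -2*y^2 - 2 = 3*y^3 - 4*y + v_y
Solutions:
 v(y) = C1 - 3*y^4/4 - 2*y^3/3 + 2*y^2 - 2*y


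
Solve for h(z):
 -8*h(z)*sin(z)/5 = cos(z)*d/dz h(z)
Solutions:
 h(z) = C1*cos(z)^(8/5)


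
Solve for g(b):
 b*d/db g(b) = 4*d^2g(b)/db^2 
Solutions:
 g(b) = C1 + C2*erfi(sqrt(2)*b/4)


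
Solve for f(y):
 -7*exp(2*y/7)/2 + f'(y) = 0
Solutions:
 f(y) = C1 + 49*exp(2*y/7)/4


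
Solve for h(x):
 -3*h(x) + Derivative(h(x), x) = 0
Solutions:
 h(x) = C1*exp(3*x)


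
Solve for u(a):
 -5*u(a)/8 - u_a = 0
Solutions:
 u(a) = C1*exp(-5*a/8)


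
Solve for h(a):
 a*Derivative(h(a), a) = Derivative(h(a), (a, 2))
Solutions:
 h(a) = C1 + C2*erfi(sqrt(2)*a/2)


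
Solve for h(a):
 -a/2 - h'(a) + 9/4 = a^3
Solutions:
 h(a) = C1 - a^4/4 - a^2/4 + 9*a/4


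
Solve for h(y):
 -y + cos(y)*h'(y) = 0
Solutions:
 h(y) = C1 + Integral(y/cos(y), y)


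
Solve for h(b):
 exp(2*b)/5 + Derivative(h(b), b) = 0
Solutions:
 h(b) = C1 - exp(2*b)/10


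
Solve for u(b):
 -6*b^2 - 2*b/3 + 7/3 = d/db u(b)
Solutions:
 u(b) = C1 - 2*b^3 - b^2/3 + 7*b/3


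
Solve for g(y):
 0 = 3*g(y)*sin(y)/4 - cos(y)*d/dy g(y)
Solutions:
 g(y) = C1/cos(y)^(3/4)


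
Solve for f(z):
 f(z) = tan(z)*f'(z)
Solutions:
 f(z) = C1*sin(z)


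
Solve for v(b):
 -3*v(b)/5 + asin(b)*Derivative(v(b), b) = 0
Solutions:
 v(b) = C1*exp(3*Integral(1/asin(b), b)/5)


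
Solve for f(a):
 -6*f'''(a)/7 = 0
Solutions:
 f(a) = C1 + C2*a + C3*a^2


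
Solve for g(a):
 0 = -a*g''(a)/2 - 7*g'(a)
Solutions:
 g(a) = C1 + C2/a^13


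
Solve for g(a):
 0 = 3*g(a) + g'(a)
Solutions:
 g(a) = C1*exp(-3*a)


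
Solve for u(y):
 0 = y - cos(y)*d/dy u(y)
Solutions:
 u(y) = C1 + Integral(y/cos(y), y)


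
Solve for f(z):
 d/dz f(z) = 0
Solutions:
 f(z) = C1


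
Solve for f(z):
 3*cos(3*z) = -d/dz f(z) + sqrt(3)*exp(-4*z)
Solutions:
 f(z) = C1 - sin(3*z) - sqrt(3)*exp(-4*z)/4


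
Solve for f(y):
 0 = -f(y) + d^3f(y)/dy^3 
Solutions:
 f(y) = C3*exp(y) + (C1*sin(sqrt(3)*y/2) + C2*cos(sqrt(3)*y/2))*exp(-y/2)


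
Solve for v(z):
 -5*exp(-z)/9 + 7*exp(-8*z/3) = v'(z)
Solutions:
 v(z) = C1 + 5*exp(-z)/9 - 21*exp(-8*z/3)/8


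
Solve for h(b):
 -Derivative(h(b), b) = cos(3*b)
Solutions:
 h(b) = C1 - sin(3*b)/3


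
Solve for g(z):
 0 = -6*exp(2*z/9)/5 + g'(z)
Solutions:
 g(z) = C1 + 27*exp(2*z/9)/5


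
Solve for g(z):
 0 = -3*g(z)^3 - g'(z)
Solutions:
 g(z) = -sqrt(2)*sqrt(-1/(C1 - 3*z))/2
 g(z) = sqrt(2)*sqrt(-1/(C1 - 3*z))/2


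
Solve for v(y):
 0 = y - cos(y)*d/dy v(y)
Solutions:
 v(y) = C1 + Integral(y/cos(y), y)


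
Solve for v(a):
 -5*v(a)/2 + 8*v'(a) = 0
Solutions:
 v(a) = C1*exp(5*a/16)


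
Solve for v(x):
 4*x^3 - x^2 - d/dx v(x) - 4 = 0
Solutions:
 v(x) = C1 + x^4 - x^3/3 - 4*x


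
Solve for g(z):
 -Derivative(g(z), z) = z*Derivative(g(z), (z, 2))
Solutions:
 g(z) = C1 + C2*log(z)


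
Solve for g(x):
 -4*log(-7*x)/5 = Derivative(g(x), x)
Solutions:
 g(x) = C1 - 4*x*log(-x)/5 + 4*x*(1 - log(7))/5


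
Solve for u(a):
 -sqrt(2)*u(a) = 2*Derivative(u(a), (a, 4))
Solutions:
 u(a) = (C1*sin(2^(3/8)*a/2) + C2*cos(2^(3/8)*a/2))*exp(-2^(3/8)*a/2) + (C3*sin(2^(3/8)*a/2) + C4*cos(2^(3/8)*a/2))*exp(2^(3/8)*a/2)


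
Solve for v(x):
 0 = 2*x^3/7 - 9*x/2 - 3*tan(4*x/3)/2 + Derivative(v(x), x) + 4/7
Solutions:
 v(x) = C1 - x^4/14 + 9*x^2/4 - 4*x/7 - 9*log(cos(4*x/3))/8


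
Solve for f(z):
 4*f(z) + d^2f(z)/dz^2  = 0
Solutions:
 f(z) = C1*sin(2*z) + C2*cos(2*z)


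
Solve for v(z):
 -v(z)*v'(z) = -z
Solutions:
 v(z) = -sqrt(C1 + z^2)
 v(z) = sqrt(C1 + z^2)


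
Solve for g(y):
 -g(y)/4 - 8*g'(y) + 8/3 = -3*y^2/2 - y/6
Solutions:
 g(y) = C1*exp(-y/32) + 6*y^2 - 1150*y/3 + 36832/3


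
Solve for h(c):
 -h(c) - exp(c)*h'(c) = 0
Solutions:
 h(c) = C1*exp(exp(-c))


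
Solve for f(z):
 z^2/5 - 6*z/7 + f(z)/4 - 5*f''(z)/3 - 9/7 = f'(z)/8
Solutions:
 f(z) = C1*exp(z*(-3 + sqrt(969))/80) + C2*exp(-z*(3 + sqrt(969))/80) - 4*z^2/5 + 92*z/35 - 442/105


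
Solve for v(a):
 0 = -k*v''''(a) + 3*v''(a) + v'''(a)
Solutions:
 v(a) = C1 + C2*a + C3*exp(a*(1 - sqrt(12*k + 1))/(2*k)) + C4*exp(a*(sqrt(12*k + 1) + 1)/(2*k))


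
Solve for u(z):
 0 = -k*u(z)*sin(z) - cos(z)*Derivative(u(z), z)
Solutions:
 u(z) = C1*exp(k*log(cos(z)))


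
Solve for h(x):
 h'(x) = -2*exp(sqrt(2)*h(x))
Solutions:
 h(x) = sqrt(2)*(2*log(1/(C1 + 2*x)) - log(2))/4


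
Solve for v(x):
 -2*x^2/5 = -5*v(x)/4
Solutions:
 v(x) = 8*x^2/25


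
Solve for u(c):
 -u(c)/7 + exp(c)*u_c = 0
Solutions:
 u(c) = C1*exp(-exp(-c)/7)


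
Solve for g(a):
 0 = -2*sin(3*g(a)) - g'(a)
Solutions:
 g(a) = -acos((-C1 - exp(12*a))/(C1 - exp(12*a)))/3 + 2*pi/3
 g(a) = acos((-C1 - exp(12*a))/(C1 - exp(12*a)))/3


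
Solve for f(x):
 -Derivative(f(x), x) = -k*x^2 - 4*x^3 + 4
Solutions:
 f(x) = C1 + k*x^3/3 + x^4 - 4*x


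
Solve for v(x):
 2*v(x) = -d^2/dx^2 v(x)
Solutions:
 v(x) = C1*sin(sqrt(2)*x) + C2*cos(sqrt(2)*x)


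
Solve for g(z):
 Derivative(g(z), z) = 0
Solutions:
 g(z) = C1


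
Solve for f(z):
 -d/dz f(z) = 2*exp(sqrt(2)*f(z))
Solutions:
 f(z) = sqrt(2)*(2*log(1/(C1 + 2*z)) - log(2))/4


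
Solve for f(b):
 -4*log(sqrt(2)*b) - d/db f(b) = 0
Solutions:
 f(b) = C1 - 4*b*log(b) - b*log(4) + 4*b


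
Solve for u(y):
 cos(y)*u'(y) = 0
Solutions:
 u(y) = C1


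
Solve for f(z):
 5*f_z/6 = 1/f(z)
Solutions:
 f(z) = -sqrt(C1 + 60*z)/5
 f(z) = sqrt(C1 + 60*z)/5


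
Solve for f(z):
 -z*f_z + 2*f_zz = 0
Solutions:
 f(z) = C1 + C2*erfi(z/2)


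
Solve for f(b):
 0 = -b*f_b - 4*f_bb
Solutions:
 f(b) = C1 + C2*erf(sqrt(2)*b/4)


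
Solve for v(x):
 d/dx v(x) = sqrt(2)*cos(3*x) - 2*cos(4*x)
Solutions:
 v(x) = C1 + sqrt(2)*sin(3*x)/3 - sin(4*x)/2


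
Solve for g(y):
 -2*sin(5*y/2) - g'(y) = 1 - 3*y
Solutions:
 g(y) = C1 + 3*y^2/2 - y + 4*cos(5*y/2)/5


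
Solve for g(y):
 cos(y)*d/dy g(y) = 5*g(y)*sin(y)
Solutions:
 g(y) = C1/cos(y)^5


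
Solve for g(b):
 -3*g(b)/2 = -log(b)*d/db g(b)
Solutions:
 g(b) = C1*exp(3*li(b)/2)


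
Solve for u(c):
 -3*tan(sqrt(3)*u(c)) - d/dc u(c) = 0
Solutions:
 u(c) = sqrt(3)*(pi - asin(C1*exp(-3*sqrt(3)*c)))/3
 u(c) = sqrt(3)*asin(C1*exp(-3*sqrt(3)*c))/3


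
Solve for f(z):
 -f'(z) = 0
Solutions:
 f(z) = C1


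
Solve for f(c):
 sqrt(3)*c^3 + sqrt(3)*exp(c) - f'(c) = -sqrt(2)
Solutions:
 f(c) = C1 + sqrt(3)*c^4/4 + sqrt(2)*c + sqrt(3)*exp(c)


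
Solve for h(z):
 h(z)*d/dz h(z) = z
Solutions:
 h(z) = -sqrt(C1 + z^2)
 h(z) = sqrt(C1 + z^2)


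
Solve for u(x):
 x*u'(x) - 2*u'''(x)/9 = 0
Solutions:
 u(x) = C1 + Integral(C2*airyai(6^(2/3)*x/2) + C3*airybi(6^(2/3)*x/2), x)


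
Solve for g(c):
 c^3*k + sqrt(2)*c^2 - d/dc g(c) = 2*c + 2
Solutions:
 g(c) = C1 + c^4*k/4 + sqrt(2)*c^3/3 - c^2 - 2*c


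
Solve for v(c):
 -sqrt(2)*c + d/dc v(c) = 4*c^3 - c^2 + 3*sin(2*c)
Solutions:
 v(c) = C1 + c^4 - c^3/3 + sqrt(2)*c^2/2 - 3*cos(2*c)/2


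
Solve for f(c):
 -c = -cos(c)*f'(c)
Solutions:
 f(c) = C1 + Integral(c/cos(c), c)


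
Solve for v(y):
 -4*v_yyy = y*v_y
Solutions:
 v(y) = C1 + Integral(C2*airyai(-2^(1/3)*y/2) + C3*airybi(-2^(1/3)*y/2), y)


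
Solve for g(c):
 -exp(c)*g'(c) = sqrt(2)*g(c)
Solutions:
 g(c) = C1*exp(sqrt(2)*exp(-c))


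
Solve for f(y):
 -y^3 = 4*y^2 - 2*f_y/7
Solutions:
 f(y) = C1 + 7*y^4/8 + 14*y^3/3


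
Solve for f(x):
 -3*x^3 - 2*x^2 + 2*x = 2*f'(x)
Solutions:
 f(x) = C1 - 3*x^4/8 - x^3/3 + x^2/2


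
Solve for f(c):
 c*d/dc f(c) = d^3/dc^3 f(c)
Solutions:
 f(c) = C1 + Integral(C2*airyai(c) + C3*airybi(c), c)


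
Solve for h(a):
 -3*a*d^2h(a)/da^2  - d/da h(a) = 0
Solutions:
 h(a) = C1 + C2*a^(2/3)


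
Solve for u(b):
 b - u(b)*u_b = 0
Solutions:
 u(b) = -sqrt(C1 + b^2)
 u(b) = sqrt(C1 + b^2)


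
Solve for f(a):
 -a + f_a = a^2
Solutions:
 f(a) = C1 + a^3/3 + a^2/2


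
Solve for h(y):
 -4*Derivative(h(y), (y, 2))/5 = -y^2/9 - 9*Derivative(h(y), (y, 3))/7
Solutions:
 h(y) = C1 + C2*y + C3*exp(28*y/45) + 5*y^4/432 + 25*y^3/336 + 1125*y^2/3136


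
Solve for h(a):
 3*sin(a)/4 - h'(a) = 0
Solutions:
 h(a) = C1 - 3*cos(a)/4


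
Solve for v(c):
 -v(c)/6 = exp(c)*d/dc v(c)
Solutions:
 v(c) = C1*exp(exp(-c)/6)


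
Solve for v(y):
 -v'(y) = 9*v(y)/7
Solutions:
 v(y) = C1*exp(-9*y/7)


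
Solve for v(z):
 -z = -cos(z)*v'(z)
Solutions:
 v(z) = C1 + Integral(z/cos(z), z)


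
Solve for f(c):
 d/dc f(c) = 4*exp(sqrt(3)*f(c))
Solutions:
 f(c) = sqrt(3)*(2*log(-1/(C1 + 4*c)) - log(3))/6


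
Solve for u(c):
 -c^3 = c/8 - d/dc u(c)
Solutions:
 u(c) = C1 + c^4/4 + c^2/16


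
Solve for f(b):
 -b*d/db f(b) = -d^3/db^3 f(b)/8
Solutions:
 f(b) = C1 + Integral(C2*airyai(2*b) + C3*airybi(2*b), b)


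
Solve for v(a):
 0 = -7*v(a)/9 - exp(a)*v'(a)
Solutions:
 v(a) = C1*exp(7*exp(-a)/9)


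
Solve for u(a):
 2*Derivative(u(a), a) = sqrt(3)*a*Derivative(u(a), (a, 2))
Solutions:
 u(a) = C1 + C2*a^(1 + 2*sqrt(3)/3)


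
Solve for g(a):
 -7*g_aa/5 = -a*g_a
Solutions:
 g(a) = C1 + C2*erfi(sqrt(70)*a/14)


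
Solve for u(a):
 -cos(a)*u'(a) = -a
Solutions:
 u(a) = C1 + Integral(a/cos(a), a)


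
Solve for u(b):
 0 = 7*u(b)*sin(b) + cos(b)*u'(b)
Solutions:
 u(b) = C1*cos(b)^7


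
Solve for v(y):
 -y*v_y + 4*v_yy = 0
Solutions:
 v(y) = C1 + C2*erfi(sqrt(2)*y/4)


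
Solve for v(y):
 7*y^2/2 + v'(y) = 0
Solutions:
 v(y) = C1 - 7*y^3/6


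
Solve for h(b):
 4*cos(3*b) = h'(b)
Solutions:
 h(b) = C1 + 4*sin(3*b)/3


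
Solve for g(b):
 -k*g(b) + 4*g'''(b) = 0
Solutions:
 g(b) = C1*exp(2^(1/3)*b*k^(1/3)/2) + C2*exp(2^(1/3)*b*k^(1/3)*(-1 + sqrt(3)*I)/4) + C3*exp(-2^(1/3)*b*k^(1/3)*(1 + sqrt(3)*I)/4)


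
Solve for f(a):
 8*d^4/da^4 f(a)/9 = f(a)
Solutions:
 f(a) = C1*exp(-2^(1/4)*sqrt(3)*a/2) + C2*exp(2^(1/4)*sqrt(3)*a/2) + C3*sin(2^(1/4)*sqrt(3)*a/2) + C4*cos(2^(1/4)*sqrt(3)*a/2)


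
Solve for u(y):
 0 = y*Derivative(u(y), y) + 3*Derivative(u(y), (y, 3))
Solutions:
 u(y) = C1 + Integral(C2*airyai(-3^(2/3)*y/3) + C3*airybi(-3^(2/3)*y/3), y)


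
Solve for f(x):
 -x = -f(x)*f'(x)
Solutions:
 f(x) = -sqrt(C1 + x^2)
 f(x) = sqrt(C1 + x^2)


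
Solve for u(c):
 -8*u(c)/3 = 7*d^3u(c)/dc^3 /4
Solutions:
 u(c) = C3*exp(-2*42^(2/3)*c/21) + (C1*sin(14^(2/3)*3^(1/6)*c/7) + C2*cos(14^(2/3)*3^(1/6)*c/7))*exp(42^(2/3)*c/21)


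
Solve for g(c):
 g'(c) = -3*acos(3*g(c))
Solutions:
 Integral(1/acos(3*_y), (_y, g(c))) = C1 - 3*c


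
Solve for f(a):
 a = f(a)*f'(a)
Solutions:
 f(a) = -sqrt(C1 + a^2)
 f(a) = sqrt(C1 + a^2)


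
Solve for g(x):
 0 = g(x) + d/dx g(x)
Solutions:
 g(x) = C1*exp(-x)


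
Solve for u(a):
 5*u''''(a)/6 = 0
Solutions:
 u(a) = C1 + C2*a + C3*a^2 + C4*a^3


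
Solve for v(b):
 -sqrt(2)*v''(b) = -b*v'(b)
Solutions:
 v(b) = C1 + C2*erfi(2^(1/4)*b/2)


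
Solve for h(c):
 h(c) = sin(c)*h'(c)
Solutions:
 h(c) = C1*sqrt(cos(c) - 1)/sqrt(cos(c) + 1)


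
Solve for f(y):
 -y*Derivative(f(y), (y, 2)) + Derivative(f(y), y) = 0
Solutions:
 f(y) = C1 + C2*y^2


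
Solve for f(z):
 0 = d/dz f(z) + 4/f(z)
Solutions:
 f(z) = -sqrt(C1 - 8*z)
 f(z) = sqrt(C1 - 8*z)


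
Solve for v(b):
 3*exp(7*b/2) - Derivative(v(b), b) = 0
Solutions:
 v(b) = C1 + 6*exp(7*b/2)/7


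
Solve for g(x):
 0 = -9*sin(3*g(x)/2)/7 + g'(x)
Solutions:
 -9*x/7 + log(cos(3*g(x)/2) - 1)/3 - log(cos(3*g(x)/2) + 1)/3 = C1


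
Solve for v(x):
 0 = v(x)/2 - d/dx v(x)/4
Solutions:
 v(x) = C1*exp(2*x)


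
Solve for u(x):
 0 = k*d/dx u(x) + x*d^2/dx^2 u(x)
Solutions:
 u(x) = C1 + x^(1 - re(k))*(C2*sin(log(x)*Abs(im(k))) + C3*cos(log(x)*im(k)))


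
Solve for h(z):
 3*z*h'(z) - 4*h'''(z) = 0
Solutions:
 h(z) = C1 + Integral(C2*airyai(6^(1/3)*z/2) + C3*airybi(6^(1/3)*z/2), z)


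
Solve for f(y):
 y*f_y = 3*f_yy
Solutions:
 f(y) = C1 + C2*erfi(sqrt(6)*y/6)


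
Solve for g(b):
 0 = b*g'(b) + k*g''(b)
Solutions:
 g(b) = C1 + C2*sqrt(k)*erf(sqrt(2)*b*sqrt(1/k)/2)


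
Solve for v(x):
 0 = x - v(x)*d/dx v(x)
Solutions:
 v(x) = -sqrt(C1 + x^2)
 v(x) = sqrt(C1 + x^2)


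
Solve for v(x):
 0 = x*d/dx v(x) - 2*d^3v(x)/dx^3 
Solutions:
 v(x) = C1 + Integral(C2*airyai(2^(2/3)*x/2) + C3*airybi(2^(2/3)*x/2), x)


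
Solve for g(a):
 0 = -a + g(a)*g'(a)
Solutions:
 g(a) = -sqrt(C1 + a^2)
 g(a) = sqrt(C1 + a^2)


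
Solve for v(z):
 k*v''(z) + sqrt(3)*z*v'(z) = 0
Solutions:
 v(z) = C1 + C2*sqrt(k)*erf(sqrt(2)*3^(1/4)*z*sqrt(1/k)/2)


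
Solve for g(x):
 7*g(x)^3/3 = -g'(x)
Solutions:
 g(x) = -sqrt(6)*sqrt(-1/(C1 - 7*x))/2
 g(x) = sqrt(6)*sqrt(-1/(C1 - 7*x))/2


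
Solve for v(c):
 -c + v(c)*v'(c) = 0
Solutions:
 v(c) = -sqrt(C1 + c^2)
 v(c) = sqrt(C1 + c^2)


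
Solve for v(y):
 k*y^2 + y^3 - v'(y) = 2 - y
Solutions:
 v(y) = C1 + k*y^3/3 + y^4/4 + y^2/2 - 2*y


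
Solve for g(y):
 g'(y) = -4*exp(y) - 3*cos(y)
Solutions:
 g(y) = C1 - 4*exp(y) - 3*sin(y)


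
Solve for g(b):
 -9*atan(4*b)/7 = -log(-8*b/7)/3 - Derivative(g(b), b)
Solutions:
 g(b) = C1 - b*log(-b)/3 + 9*b*atan(4*b)/7 - b*log(2) + b/3 + b*log(7)/3 - 9*log(16*b^2 + 1)/56


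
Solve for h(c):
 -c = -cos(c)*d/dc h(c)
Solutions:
 h(c) = C1 + Integral(c/cos(c), c)


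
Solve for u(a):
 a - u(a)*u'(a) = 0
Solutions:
 u(a) = -sqrt(C1 + a^2)
 u(a) = sqrt(C1 + a^2)


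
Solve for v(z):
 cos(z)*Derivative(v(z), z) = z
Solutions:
 v(z) = C1 + Integral(z/cos(z), z)


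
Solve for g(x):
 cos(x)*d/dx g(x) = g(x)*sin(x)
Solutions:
 g(x) = C1/cos(x)


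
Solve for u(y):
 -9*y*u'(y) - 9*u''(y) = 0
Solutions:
 u(y) = C1 + C2*erf(sqrt(2)*y/2)


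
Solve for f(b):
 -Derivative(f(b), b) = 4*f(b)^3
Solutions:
 f(b) = -sqrt(2)*sqrt(-1/(C1 - 4*b))/2
 f(b) = sqrt(2)*sqrt(-1/(C1 - 4*b))/2


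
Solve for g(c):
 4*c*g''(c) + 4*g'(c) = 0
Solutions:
 g(c) = C1 + C2*log(c)


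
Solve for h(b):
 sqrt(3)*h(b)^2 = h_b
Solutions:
 h(b) = -1/(C1 + sqrt(3)*b)


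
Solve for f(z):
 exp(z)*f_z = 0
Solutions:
 f(z) = C1


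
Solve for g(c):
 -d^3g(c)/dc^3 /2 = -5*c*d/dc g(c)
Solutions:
 g(c) = C1 + Integral(C2*airyai(10^(1/3)*c) + C3*airybi(10^(1/3)*c), c)


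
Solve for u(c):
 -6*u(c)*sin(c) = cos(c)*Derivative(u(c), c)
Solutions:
 u(c) = C1*cos(c)^6


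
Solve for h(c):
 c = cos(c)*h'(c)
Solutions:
 h(c) = C1 + Integral(c/cos(c), c)


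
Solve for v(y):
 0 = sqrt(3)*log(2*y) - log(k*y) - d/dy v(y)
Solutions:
 v(y) = C1 + y*(-log(k) - sqrt(3) + 1 + sqrt(3)*log(2)) + y*(-1 + sqrt(3))*log(y)


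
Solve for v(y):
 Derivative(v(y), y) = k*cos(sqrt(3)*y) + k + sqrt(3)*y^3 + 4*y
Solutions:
 v(y) = C1 + k*y + sqrt(3)*k*sin(sqrt(3)*y)/3 + sqrt(3)*y^4/4 + 2*y^2


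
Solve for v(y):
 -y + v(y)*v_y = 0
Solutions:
 v(y) = -sqrt(C1 + y^2)
 v(y) = sqrt(C1 + y^2)


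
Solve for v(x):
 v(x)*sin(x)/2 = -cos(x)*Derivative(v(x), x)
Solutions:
 v(x) = C1*sqrt(cos(x))


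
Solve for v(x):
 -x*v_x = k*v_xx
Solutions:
 v(x) = C1 + C2*sqrt(k)*erf(sqrt(2)*x*sqrt(1/k)/2)


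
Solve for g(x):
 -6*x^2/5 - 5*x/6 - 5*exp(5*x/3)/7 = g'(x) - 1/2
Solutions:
 g(x) = C1 - 2*x^3/5 - 5*x^2/12 + x/2 - 3*exp(5*x/3)/7


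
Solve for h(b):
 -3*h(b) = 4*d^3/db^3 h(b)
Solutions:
 h(b) = C3*exp(-6^(1/3)*b/2) + (C1*sin(2^(1/3)*3^(5/6)*b/4) + C2*cos(2^(1/3)*3^(5/6)*b/4))*exp(6^(1/3)*b/4)


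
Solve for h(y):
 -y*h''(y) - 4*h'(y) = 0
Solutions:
 h(y) = C1 + C2/y^3


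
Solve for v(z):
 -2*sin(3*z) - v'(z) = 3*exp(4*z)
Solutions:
 v(z) = C1 - 3*exp(4*z)/4 + 2*cos(3*z)/3


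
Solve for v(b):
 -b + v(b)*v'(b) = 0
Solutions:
 v(b) = -sqrt(C1 + b^2)
 v(b) = sqrt(C1 + b^2)


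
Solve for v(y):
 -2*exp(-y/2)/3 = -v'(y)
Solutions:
 v(y) = C1 - 4*exp(-y/2)/3


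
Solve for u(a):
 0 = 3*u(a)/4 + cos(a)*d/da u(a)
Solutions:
 u(a) = C1*(sin(a) - 1)^(3/8)/(sin(a) + 1)^(3/8)


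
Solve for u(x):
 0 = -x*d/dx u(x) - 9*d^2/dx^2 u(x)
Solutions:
 u(x) = C1 + C2*erf(sqrt(2)*x/6)


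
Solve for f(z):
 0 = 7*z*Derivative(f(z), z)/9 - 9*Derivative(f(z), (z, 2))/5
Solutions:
 f(z) = C1 + C2*erfi(sqrt(70)*z/18)


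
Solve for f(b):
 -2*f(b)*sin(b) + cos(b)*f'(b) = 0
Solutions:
 f(b) = C1/cos(b)^2


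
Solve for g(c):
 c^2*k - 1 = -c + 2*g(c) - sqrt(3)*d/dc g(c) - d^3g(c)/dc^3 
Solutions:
 g(c) = C1*exp(c*(-3*(1 + sqrt(sqrt(3)/9 + 1))^(1/3) + sqrt(3)/(1 + sqrt(sqrt(3)/9 + 1))^(1/3))/6)*sin(c*((1 + sqrt(sqrt(3)/9 + 1))^(-1/3) + sqrt(3)*(1 + sqrt(sqrt(3)/9 + 1))^(1/3))/2) + C2*exp(c*(-3*(1 + sqrt(sqrt(3)/9 + 1))^(1/3) + sqrt(3)/(1 + sqrt(sqrt(3)/9 + 1))^(1/3))/6)*cos(c*((1 + sqrt(sqrt(3)/9 + 1))^(-1/3) + sqrt(3)*(1 + sqrt(sqrt(3)/9 + 1))^(1/3))/2) + C3*exp(c*(-sqrt(3)/(3*(1 + sqrt(sqrt(3)/9 + 1))^(1/3)) + (1 + sqrt(sqrt(3)/9 + 1))^(1/3))) + c^2*k/2 + sqrt(3)*c*k/2 + c/2 + 3*k/4 - 1/2 + sqrt(3)/4


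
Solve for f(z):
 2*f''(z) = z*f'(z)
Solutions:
 f(z) = C1 + C2*erfi(z/2)


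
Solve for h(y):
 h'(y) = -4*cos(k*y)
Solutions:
 h(y) = C1 - 4*sin(k*y)/k


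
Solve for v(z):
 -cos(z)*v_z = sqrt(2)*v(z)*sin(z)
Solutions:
 v(z) = C1*cos(z)^(sqrt(2))


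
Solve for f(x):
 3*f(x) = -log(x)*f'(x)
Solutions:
 f(x) = C1*exp(-3*li(x))


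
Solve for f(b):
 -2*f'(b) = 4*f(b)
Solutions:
 f(b) = C1*exp(-2*b)


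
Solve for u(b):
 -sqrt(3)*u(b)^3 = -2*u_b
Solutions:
 u(b) = -sqrt(-1/(C1 + sqrt(3)*b))
 u(b) = sqrt(-1/(C1 + sqrt(3)*b))


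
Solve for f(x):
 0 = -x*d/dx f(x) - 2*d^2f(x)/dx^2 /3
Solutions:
 f(x) = C1 + C2*erf(sqrt(3)*x/2)


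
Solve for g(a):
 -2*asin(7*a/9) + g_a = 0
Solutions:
 g(a) = C1 + 2*a*asin(7*a/9) + 2*sqrt(81 - 49*a^2)/7


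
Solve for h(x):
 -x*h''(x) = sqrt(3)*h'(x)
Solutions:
 h(x) = C1 + C2*x^(1 - sqrt(3))


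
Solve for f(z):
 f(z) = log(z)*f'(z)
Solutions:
 f(z) = C1*exp(li(z))


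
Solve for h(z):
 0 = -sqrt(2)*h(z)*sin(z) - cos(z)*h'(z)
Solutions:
 h(z) = C1*cos(z)^(sqrt(2))


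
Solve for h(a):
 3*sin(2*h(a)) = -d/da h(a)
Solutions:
 h(a) = pi - acos((-C1 - exp(12*a))/(C1 - exp(12*a)))/2
 h(a) = acos((-C1 - exp(12*a))/(C1 - exp(12*a)))/2


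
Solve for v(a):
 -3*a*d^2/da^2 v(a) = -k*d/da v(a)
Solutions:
 v(a) = C1 + a^(re(k)/3 + 1)*(C2*sin(log(a)*Abs(im(k))/3) + C3*cos(log(a)*im(k)/3))


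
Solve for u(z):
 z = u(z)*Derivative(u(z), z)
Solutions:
 u(z) = -sqrt(C1 + z^2)
 u(z) = sqrt(C1 + z^2)


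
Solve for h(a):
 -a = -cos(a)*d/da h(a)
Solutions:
 h(a) = C1 + Integral(a/cos(a), a)


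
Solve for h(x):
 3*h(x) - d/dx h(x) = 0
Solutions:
 h(x) = C1*exp(3*x)


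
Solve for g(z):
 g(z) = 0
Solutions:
 g(z) = 0


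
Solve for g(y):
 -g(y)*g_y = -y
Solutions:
 g(y) = -sqrt(C1 + y^2)
 g(y) = sqrt(C1 + y^2)


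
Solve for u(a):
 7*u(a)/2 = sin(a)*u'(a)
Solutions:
 u(a) = C1*(cos(a) - 1)^(7/4)/(cos(a) + 1)^(7/4)


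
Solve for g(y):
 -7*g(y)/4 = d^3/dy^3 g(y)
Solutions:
 g(y) = C3*exp(-14^(1/3)*y/2) + (C1*sin(14^(1/3)*sqrt(3)*y/4) + C2*cos(14^(1/3)*sqrt(3)*y/4))*exp(14^(1/3)*y/4)


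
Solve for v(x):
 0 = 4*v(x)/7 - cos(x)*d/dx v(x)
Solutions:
 v(x) = C1*(sin(x) + 1)^(2/7)/(sin(x) - 1)^(2/7)


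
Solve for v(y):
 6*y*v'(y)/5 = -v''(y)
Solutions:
 v(y) = C1 + C2*erf(sqrt(15)*y/5)


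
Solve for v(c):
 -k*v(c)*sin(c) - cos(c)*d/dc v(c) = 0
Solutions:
 v(c) = C1*exp(k*log(cos(c)))


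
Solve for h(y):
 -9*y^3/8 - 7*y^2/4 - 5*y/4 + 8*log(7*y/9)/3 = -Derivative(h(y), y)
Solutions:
 h(y) = C1 + 9*y^4/32 + 7*y^3/12 + 5*y^2/8 - 8*y*log(y)/3 - 8*y*log(7)/3 + 8*y/3 + 16*y*log(3)/3


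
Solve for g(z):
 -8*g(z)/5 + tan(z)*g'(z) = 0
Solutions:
 g(z) = C1*sin(z)^(8/5)


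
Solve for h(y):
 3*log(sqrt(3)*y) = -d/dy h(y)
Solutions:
 h(y) = C1 - 3*y*log(y) - 3*y*log(3)/2 + 3*y


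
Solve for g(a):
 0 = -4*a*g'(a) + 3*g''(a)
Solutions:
 g(a) = C1 + C2*erfi(sqrt(6)*a/3)


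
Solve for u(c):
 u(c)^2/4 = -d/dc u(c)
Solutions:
 u(c) = 4/(C1 + c)


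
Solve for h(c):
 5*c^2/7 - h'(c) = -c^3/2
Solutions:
 h(c) = C1 + c^4/8 + 5*c^3/21


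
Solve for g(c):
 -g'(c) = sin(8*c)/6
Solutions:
 g(c) = C1 + cos(8*c)/48


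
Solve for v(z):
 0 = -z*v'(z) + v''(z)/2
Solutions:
 v(z) = C1 + C2*erfi(z)


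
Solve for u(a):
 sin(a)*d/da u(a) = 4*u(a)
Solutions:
 u(a) = C1*(cos(a)^2 - 2*cos(a) + 1)/(cos(a)^2 + 2*cos(a) + 1)


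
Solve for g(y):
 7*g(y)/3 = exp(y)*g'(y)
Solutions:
 g(y) = C1*exp(-7*exp(-y)/3)


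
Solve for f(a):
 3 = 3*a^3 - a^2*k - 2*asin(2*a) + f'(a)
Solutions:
 f(a) = C1 - 3*a^4/4 + a^3*k/3 + 2*a*asin(2*a) + 3*a + sqrt(1 - 4*a^2)


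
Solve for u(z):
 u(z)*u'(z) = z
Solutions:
 u(z) = -sqrt(C1 + z^2)
 u(z) = sqrt(C1 + z^2)


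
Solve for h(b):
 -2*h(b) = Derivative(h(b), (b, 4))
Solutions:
 h(b) = (C1*sin(2^(3/4)*b/2) + C2*cos(2^(3/4)*b/2))*exp(-2^(3/4)*b/2) + (C3*sin(2^(3/4)*b/2) + C4*cos(2^(3/4)*b/2))*exp(2^(3/4)*b/2)


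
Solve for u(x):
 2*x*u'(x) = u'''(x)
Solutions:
 u(x) = C1 + Integral(C2*airyai(2^(1/3)*x) + C3*airybi(2^(1/3)*x), x)


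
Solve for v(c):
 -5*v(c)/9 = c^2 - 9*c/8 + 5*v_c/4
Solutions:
 v(c) = C1*exp(-4*c/9) - 9*c^2/5 + 81*c/8 - 729/32


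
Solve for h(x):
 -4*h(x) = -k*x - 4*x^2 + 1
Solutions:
 h(x) = k*x/4 + x^2 - 1/4


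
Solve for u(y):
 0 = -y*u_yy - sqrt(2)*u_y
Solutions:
 u(y) = C1 + C2*y^(1 - sqrt(2))


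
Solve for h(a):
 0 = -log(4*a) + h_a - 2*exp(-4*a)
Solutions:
 h(a) = C1 + a*log(a) + a*(-1 + 2*log(2)) - exp(-4*a)/2


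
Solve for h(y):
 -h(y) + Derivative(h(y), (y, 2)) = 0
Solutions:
 h(y) = C1*exp(-y) + C2*exp(y)


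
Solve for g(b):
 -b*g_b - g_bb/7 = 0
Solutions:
 g(b) = C1 + C2*erf(sqrt(14)*b/2)


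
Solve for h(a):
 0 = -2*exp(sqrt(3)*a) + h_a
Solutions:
 h(a) = C1 + 2*sqrt(3)*exp(sqrt(3)*a)/3


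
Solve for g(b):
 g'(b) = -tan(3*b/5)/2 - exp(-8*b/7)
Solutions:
 g(b) = C1 - 5*log(tan(3*b/5)^2 + 1)/12 + 7*exp(-8*b/7)/8


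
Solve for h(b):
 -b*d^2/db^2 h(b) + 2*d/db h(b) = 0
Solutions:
 h(b) = C1 + C2*b^3


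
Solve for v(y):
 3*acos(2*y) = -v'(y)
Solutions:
 v(y) = C1 - 3*y*acos(2*y) + 3*sqrt(1 - 4*y^2)/2


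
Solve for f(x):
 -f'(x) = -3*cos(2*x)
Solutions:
 f(x) = C1 + 3*sin(2*x)/2


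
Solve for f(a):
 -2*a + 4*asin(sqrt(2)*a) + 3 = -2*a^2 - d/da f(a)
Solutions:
 f(a) = C1 - 2*a^3/3 + a^2 - 4*a*asin(sqrt(2)*a) - 3*a - 2*sqrt(2)*sqrt(1 - 2*a^2)


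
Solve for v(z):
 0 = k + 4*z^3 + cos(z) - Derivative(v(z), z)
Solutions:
 v(z) = C1 + k*z + z^4 + sin(z)


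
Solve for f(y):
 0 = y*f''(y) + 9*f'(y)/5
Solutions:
 f(y) = C1 + C2/y^(4/5)


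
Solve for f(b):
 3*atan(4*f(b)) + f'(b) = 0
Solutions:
 Integral(1/atan(4*_y), (_y, f(b))) = C1 - 3*b


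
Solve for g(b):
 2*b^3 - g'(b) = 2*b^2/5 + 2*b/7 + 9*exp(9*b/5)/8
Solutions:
 g(b) = C1 + b^4/2 - 2*b^3/15 - b^2/7 - 5*exp(9*b/5)/8


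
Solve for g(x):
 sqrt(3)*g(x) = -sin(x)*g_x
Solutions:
 g(x) = C1*(cos(x) + 1)^(sqrt(3)/2)/(cos(x) - 1)^(sqrt(3)/2)


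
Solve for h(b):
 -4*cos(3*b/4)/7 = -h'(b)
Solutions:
 h(b) = C1 + 16*sin(3*b/4)/21


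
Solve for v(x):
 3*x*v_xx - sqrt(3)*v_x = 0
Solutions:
 v(x) = C1 + C2*x^(sqrt(3)/3 + 1)


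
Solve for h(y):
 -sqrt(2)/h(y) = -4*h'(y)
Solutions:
 h(y) = -sqrt(C1 + 2*sqrt(2)*y)/2
 h(y) = sqrt(C1 + 2*sqrt(2)*y)/2


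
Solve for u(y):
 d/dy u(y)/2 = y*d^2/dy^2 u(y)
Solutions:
 u(y) = C1 + C2*y^(3/2)


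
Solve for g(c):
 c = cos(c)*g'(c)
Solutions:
 g(c) = C1 + Integral(c/cos(c), c)


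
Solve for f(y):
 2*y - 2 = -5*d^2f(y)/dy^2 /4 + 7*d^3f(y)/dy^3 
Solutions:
 f(y) = C1 + C2*y + C3*exp(5*y/28) - 4*y^3/15 - 92*y^2/25


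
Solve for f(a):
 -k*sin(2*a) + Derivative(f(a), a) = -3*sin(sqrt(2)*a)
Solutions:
 f(a) = C1 - k*cos(2*a)/2 + 3*sqrt(2)*cos(sqrt(2)*a)/2
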